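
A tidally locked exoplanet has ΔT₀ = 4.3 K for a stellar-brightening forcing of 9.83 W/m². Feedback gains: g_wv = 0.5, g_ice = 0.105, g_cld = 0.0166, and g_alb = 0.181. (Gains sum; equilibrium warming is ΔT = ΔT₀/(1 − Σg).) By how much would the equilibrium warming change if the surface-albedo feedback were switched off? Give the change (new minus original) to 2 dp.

-10.42 K

Original: g = 0.8026, ΔT = 4.3/(1−0.8026) = 21.7832 K.
Without surface-albedo: g' = 0.6216, ΔT' = 4.3/(1−0.6216) = 11.3636 K.
Change = 11.3636 − 21.7832 = -10.42 K.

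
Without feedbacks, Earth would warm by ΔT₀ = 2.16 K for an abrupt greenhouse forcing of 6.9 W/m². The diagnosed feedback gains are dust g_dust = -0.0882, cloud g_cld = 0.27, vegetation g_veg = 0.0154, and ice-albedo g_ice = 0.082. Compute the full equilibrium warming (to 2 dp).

3.00 K

Total gain g = -0.0882 + 0.27 + 0.0154 + 0.082 = 0.2792.
Amplification A = 1/(1 − 0.2792) = 1.387.
ΔT = 2.16 × 1.387 = 3.00 K.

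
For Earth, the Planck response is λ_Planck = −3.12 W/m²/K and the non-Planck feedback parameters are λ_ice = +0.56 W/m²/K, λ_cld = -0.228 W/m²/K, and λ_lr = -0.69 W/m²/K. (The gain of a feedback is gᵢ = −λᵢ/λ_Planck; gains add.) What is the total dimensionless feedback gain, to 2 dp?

-0.11

Convert to gains: g_ice = 0.56/3.12 = 0.1795; g_cld = -0.228/3.12 = -0.07308; g_lr = -0.69/3.12 = -0.2212.
Total gain g = -0.11478.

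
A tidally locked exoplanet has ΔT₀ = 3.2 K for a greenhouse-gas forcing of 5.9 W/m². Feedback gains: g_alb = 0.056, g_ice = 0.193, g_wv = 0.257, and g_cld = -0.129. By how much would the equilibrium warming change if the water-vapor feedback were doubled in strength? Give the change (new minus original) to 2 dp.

Original: g = 0.377, ΔT = 3.2/(1−0.377) = 5.1364 K.
With doubled water-vapor: g' = 0.634, ΔT' = 3.2/(1−0.634) = 8.7432 K.
Change = 8.7432 − 5.1364 = 3.61 K.

3.61 K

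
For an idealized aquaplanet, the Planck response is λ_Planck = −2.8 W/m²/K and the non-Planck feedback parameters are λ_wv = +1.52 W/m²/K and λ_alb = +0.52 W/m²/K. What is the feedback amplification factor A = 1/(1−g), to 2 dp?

Convert to gains: g_wv = 1.52/2.8 = 0.5429; g_alb = 0.52/2.8 = 0.1857.
Total gain g = 0.7286.
A = 1/(1 − 0.7286) = 3.68.

3.68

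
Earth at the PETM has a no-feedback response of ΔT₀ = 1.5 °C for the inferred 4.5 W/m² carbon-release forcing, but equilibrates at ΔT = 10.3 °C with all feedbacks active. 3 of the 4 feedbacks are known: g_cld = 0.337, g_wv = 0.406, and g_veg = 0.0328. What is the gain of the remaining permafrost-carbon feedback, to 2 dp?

Amplification A = ΔT/ΔT₀ = 10.3/1.5 = 6.867.
Total gain g = 1 − 1/A = 1 − 1/6.867 = 0.8544.
Known gains sum to 0.337 + 0.406 + 0.0328 = 0.7758.
g_pf = 0.8544 − 0.7758 = 0.08.

0.08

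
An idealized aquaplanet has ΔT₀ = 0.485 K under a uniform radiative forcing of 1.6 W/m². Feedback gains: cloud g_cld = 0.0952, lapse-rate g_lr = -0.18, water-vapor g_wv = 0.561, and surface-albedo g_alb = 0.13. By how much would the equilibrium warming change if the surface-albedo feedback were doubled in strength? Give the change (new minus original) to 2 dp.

Original: g = 0.6062, ΔT = 0.485/(1−0.6062) = 1.2316 K.
With doubled surface-albedo: g' = 0.7362, ΔT' = 0.485/(1−0.7362) = 1.8385 K.
Change = 1.8385 − 1.2316 = 0.61 K.

0.61 K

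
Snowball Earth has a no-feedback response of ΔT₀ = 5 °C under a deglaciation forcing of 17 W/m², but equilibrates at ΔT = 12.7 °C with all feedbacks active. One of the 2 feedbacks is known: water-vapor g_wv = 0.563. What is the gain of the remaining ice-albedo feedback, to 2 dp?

Amplification A = ΔT/ΔT₀ = 12.7/5 = 2.54.
Total gain g = 1 − 1/A = 1 − 1/2.54 = 0.6063.
The known gain is 0.563.
g_ice = 0.6063 − 0.563 = 0.04.

0.04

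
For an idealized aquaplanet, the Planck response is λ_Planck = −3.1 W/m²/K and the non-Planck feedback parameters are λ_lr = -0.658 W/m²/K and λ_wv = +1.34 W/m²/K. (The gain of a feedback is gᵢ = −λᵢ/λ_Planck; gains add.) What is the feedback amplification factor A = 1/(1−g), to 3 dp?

1.282

Convert to gains: g_lr = -0.658/3.1 = -0.2123; g_wv = 1.34/3.1 = 0.4323.
Total gain g = 0.22.
A = 1/(1 − 0.22) = 1.282.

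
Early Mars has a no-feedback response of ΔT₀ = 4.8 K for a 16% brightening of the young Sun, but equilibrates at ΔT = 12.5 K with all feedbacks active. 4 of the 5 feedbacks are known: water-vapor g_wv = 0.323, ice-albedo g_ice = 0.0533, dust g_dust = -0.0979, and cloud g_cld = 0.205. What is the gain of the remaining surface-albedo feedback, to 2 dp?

0.13

Amplification A = ΔT/ΔT₀ = 12.5/4.8 = 2.604.
Total gain g = 1 − 1/A = 1 − 1/2.604 = 0.616.
Known gains sum to 0.323 + 0.0533 − 0.0979 + 0.205 = 0.4834.
g_alb = 0.616 − 0.4834 = 0.13.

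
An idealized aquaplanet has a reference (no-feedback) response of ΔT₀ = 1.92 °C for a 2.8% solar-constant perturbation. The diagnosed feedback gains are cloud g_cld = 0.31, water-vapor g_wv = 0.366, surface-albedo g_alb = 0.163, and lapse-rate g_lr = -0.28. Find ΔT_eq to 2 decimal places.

Total gain g = 0.31 + 0.366 + 0.163 − 0.28 = 0.559.
Amplification A = 1/(1 − 0.559) = 2.268.
ΔT = 1.92 × 2.268 = 4.35 °C.

4.35 °C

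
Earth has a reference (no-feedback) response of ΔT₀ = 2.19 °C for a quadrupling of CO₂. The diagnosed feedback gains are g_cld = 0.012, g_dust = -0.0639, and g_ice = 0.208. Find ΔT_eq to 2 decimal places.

2.60 °C

Total gain g = 0.012 − 0.0639 + 0.208 = 0.1561.
Amplification A = 1/(1 − 0.1561) = 1.185.
ΔT = 2.19 × 1.185 = 2.60 °C.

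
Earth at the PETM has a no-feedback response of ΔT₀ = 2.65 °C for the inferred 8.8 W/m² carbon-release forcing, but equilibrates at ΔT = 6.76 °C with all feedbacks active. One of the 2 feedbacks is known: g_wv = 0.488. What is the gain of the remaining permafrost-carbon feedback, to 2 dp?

Amplification A = ΔT/ΔT₀ = 6.76/2.65 = 2.551.
Total gain g = 1 − 1/A = 1 − 1/2.551 = 0.608.
The known gain is 0.488.
g_pf = 0.608 − 0.488 = 0.12.

0.12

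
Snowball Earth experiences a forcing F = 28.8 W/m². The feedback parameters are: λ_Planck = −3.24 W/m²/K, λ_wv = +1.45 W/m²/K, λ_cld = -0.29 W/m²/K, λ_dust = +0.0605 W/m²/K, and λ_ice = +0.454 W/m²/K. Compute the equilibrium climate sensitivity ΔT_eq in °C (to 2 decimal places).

Net feedback parameter λ = (−3.24) + (+1.45) + (-0.29) + (+0.0605) + (+0.454) = -1.5655 W/m²/K.
ΔT = −F/λ = −28.8/(-1.5655) = 18.40 °C.

18.40 °C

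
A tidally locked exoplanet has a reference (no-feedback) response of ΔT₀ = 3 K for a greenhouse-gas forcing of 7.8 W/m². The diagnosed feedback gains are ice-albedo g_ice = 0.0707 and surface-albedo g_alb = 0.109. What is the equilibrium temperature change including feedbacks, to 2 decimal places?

3.66 K

Total gain g = 0.0707 + 0.109 = 0.1797.
Amplification A = 1/(1 − 0.1797) = 1.219.
ΔT = 3 × 1.219 = 3.66 K.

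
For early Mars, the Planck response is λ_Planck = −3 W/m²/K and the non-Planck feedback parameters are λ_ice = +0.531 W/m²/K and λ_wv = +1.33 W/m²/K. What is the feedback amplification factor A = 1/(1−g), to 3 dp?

2.634

Convert to gains: g_ice = 0.531/3 = 0.177; g_wv = 1.33/3 = 0.4433.
Total gain g = 0.6203.
A = 1/(1 − 0.6203) = 2.634.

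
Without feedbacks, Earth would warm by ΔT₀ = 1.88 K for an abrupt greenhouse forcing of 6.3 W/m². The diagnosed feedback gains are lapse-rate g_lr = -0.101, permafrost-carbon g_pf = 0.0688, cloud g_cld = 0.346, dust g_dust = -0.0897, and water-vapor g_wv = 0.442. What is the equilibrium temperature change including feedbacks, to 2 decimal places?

Total gain g = -0.101 + 0.0688 + 0.346 − 0.0897 + 0.442 = 0.6661.
Amplification A = 1/(1 − 0.6661) = 2.995.
ΔT = 1.88 × 2.995 = 5.63 K.

5.63 K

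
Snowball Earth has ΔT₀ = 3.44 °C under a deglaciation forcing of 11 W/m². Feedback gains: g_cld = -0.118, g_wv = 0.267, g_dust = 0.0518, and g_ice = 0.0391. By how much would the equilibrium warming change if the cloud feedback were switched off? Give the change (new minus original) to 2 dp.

Original: g = 0.2399, ΔT = 3.44/(1−0.2399) = 4.5257 °C.
Without cloud: g' = 0.3579, ΔT' = 3.44/(1−0.3579) = 5.3574 °C.
Change = 5.3574 − 4.5257 = 0.83 °C.

0.83 °C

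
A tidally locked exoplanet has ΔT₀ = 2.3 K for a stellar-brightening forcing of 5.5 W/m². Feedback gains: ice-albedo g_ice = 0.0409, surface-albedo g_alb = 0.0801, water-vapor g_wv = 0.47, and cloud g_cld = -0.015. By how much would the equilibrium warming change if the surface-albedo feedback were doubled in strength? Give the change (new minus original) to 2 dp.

Original: g = 0.576, ΔT = 2.3/(1−0.576) = 5.4245 K.
With doubled surface-albedo: g' = 0.6561, ΔT' = 2.3/(1−0.6561) = 6.6880 K.
Change = 6.6880 − 5.4245 = 1.26 K.

1.26 K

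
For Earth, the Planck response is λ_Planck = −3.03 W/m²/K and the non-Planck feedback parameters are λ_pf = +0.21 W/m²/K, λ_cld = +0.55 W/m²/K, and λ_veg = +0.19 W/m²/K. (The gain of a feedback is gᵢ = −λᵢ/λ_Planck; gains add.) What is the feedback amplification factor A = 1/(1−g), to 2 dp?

1.46

Convert to gains: g_pf = 0.21/3.03 = 0.06931; g_cld = 0.55/3.03 = 0.1815; g_veg = 0.19/3.03 = 0.06271.
Total gain g = 0.31352.
A = 1/(1 − 0.31352) = 1.46.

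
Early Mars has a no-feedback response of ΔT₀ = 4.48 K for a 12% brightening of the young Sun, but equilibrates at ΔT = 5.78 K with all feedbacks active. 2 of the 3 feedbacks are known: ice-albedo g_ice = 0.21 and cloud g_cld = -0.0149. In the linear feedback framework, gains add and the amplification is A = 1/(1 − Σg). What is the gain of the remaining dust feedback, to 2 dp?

0.03

Amplification A = ΔT/ΔT₀ = 5.78/4.48 = 1.29.
Total gain g = 1 − 1/A = 1 − 1/1.29 = 0.2248.
Known gains sum to 0.21 − 0.0149 = 0.1951.
g_dust = 0.2248 − 0.1951 = 0.03.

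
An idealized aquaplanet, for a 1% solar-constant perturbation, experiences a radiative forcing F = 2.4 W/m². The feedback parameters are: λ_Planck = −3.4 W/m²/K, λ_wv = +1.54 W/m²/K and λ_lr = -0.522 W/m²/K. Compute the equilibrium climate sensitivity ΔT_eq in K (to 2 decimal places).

1.01 K

Net feedback parameter λ = (−3.4) + (+1.54) + (-0.522) = -2.382 W/m²/K.
ΔT = −F/λ = −2.4/(-2.382) = 1.01 K.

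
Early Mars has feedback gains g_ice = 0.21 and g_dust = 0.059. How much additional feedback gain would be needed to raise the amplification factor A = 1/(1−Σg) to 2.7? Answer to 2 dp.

Current total gain = 0.269.
Target gain for A = 2.7: g* = 1 − 1/2.7 = 0.6296.
Additional gain needed = 0.6296 − 0.269 = 0.36.

0.36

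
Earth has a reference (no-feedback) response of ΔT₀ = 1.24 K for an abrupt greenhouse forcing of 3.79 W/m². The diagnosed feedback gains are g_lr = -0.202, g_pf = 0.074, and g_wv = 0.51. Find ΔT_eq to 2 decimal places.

2.01 K

Total gain g = -0.202 + 0.074 + 0.51 = 0.382.
Amplification A = 1/(1 − 0.382) = 1.618.
ΔT = 1.24 × 1.618 = 2.01 K.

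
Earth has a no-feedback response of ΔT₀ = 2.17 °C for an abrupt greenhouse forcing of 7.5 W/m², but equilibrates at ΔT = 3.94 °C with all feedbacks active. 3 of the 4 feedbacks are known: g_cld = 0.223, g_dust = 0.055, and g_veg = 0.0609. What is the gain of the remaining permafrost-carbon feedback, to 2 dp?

0.11

Amplification A = ΔT/ΔT₀ = 3.94/2.17 = 1.816.
Total gain g = 1 − 1/A = 1 − 1/1.816 = 0.4493.
Known gains sum to 0.223 + 0.055 + 0.0609 = 0.3389.
g_pf = 0.4493 − 0.3389 = 0.11.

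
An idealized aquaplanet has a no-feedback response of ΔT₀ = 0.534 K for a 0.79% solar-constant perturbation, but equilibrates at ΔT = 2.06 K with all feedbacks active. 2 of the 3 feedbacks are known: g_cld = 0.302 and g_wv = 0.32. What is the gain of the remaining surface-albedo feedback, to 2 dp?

0.12

Amplification A = ΔT/ΔT₀ = 2.06/0.534 = 3.858.
Total gain g = 1 − 1/A = 1 − 1/3.858 = 0.7408.
Known gains sum to 0.302 + 0.32 = 0.622.
g_alb = 0.7408 − 0.622 = 0.12.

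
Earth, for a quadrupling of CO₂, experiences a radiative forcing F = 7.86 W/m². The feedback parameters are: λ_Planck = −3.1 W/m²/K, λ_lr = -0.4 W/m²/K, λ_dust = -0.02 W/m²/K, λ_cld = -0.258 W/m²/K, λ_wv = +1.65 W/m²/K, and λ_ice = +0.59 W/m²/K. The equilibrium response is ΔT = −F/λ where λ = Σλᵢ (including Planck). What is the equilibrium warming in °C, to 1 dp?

5.1 °C

Net feedback parameter λ = (−3.1) + (-0.4) + (-0.02) + (-0.258) + (+1.65) + (+0.59) = -1.538 W/m²/K.
ΔT = −F/λ = −7.86/(-1.538) = 5.1 °C.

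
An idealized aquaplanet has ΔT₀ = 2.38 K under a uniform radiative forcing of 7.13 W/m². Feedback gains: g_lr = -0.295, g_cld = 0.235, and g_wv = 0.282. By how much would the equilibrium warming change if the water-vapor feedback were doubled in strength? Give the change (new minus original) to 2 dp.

Original: g = 0.222, ΔT = 2.38/(1−0.222) = 3.0591 K.
With doubled water-vapor: g' = 0.504, ΔT' = 2.38/(1−0.504) = 4.7984 K.
Change = 4.7984 − 3.0591 = 1.74 K.

1.74 K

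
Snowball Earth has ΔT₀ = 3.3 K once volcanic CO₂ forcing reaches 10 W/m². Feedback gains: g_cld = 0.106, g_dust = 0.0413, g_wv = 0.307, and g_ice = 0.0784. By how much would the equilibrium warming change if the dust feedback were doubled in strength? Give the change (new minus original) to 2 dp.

0.68 K

Original: g = 0.5327, ΔT = 3.3/(1−0.5327) = 7.0618 K.
With doubled dust: g' = 0.574, ΔT' = 3.3/(1−0.574) = 7.7465 K.
Change = 7.7465 − 7.0618 = 0.68 K.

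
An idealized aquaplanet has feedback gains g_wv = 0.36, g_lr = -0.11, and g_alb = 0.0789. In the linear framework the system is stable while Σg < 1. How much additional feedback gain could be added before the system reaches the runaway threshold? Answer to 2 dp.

Current total gain = 0.36 − 0.11 + 0.0789 = 0.3289.
Margin to runaway = 1 − 0.3289 = 0.67.

0.67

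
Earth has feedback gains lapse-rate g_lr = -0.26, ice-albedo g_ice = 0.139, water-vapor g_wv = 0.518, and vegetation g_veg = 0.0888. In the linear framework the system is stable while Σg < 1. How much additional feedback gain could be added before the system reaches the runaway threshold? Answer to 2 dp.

0.51

Current total gain = -0.26 + 0.139 + 0.518 + 0.0888 = 0.4858.
Margin to runaway = 1 − 0.4858 = 0.51.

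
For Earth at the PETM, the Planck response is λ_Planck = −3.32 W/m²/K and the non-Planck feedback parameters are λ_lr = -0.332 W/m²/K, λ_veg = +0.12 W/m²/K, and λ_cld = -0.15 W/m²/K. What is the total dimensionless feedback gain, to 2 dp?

-0.11

Convert to gains: g_lr = -0.332/3.32 = -0.1; g_veg = 0.12/3.32 = 0.03614; g_cld = -0.15/3.32 = -0.04518.
Total gain g = -0.10904.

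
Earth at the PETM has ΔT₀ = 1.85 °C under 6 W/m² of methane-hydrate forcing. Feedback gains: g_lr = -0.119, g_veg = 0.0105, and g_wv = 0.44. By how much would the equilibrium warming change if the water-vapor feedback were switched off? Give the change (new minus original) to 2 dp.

-1.10 °C

Original: g = 0.3315, ΔT = 1.85/(1−0.3315) = 2.7674 °C.
Without water-vapor: g' = -0.1085, ΔT' = 1.85/(1+0.1085) = 1.6689 °C.
Change = 1.6689 − 2.7674 = -1.10 °C.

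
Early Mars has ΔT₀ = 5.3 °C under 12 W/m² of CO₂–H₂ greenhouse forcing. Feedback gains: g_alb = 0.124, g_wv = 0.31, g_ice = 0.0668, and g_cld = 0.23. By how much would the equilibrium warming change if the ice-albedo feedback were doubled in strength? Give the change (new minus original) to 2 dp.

6.50 °C

Original: g = 0.7308, ΔT = 5.3/(1−0.7308) = 19.6880 °C.
With doubled ice-albedo: g' = 0.7976, ΔT' = 5.3/(1−0.7976) = 26.1858 °C.
Change = 26.1858 − 19.6880 = 6.50 °C.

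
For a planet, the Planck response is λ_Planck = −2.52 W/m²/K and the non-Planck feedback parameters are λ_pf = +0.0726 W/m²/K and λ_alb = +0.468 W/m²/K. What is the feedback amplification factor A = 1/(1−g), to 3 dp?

Convert to gains: g_pf = 0.0726/2.52 = 0.02881; g_alb = 0.468/2.52 = 0.1857.
Total gain g = 0.21451.
A = 1/(1 − 0.21451) = 1.273.

1.273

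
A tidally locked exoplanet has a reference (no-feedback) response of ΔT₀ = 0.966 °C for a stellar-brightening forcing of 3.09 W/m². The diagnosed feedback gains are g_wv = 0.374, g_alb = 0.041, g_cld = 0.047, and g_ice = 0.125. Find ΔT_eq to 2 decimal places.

2.34 °C

Total gain g = 0.374 + 0.041 + 0.047 + 0.125 = 0.587.
Amplification A = 1/(1 − 0.587) = 2.421.
ΔT = 0.966 × 2.421 = 2.34 °C.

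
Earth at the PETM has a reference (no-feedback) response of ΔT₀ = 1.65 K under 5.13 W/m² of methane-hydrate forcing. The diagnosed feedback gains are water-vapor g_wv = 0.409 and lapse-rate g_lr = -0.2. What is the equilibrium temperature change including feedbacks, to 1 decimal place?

2.1 K

Total gain g = 0.409 − 0.2 = 0.209.
Amplification A = 1/(1 − 0.209) = 1.264.
ΔT = 1.65 × 1.264 = 2.1 K.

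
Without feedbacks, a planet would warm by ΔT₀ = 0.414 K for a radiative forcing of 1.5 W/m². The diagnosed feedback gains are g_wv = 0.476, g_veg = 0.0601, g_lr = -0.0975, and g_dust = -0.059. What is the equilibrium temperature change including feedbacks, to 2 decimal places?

Total gain g = 0.476 + 0.0601 − 0.0975 − 0.059 = 0.3796.
Amplification A = 1/(1 − 0.3796) = 1.612.
ΔT = 0.414 × 1.612 = 0.67 K.

0.67 K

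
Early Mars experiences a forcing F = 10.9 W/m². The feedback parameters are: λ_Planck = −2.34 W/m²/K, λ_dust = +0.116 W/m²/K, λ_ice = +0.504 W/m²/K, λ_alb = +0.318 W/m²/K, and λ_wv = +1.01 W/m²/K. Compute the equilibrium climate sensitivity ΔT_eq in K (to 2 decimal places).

27.81 K

Net feedback parameter λ = (−2.34) + (+0.116) + (+0.504) + (+0.318) + (+1.01) = -0.392 W/m²/K.
ΔT = −F/λ = −10.9/(-0.392) = 27.81 K.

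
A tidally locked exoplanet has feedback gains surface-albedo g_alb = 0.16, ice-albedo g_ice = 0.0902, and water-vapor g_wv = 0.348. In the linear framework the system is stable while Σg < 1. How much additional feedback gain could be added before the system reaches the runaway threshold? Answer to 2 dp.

0.40

Current total gain = 0.16 + 0.0902 + 0.348 = 0.5982.
Margin to runaway = 1 − 0.5982 = 0.40.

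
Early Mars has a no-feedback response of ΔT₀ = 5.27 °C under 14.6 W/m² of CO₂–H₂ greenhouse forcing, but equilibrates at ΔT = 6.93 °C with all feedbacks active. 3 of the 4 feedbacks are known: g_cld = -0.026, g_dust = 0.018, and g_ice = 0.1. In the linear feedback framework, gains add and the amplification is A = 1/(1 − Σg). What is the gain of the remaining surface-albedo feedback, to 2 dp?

Amplification A = ΔT/ΔT₀ = 6.93/5.27 = 1.315.
Total gain g = 1 − 1/A = 1 − 1/1.315 = 0.2395.
Known gains sum to -0.026 + 0.018 + 0.1 = 0.092.
g_alb = 0.2395 − 0.092 = 0.15.

0.15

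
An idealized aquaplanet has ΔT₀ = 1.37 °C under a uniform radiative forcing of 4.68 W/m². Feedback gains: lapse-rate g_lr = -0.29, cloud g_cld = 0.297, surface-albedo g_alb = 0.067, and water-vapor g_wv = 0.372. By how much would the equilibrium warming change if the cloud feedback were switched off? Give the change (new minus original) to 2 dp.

Original: g = 0.446, ΔT = 1.37/(1−0.446) = 2.4729 °C.
Without cloud: g' = 0.149, ΔT' = 1.37/(1−0.149) = 1.6099 °C.
Change = 1.6099 − 2.4729 = -0.86 °C.

-0.86 °C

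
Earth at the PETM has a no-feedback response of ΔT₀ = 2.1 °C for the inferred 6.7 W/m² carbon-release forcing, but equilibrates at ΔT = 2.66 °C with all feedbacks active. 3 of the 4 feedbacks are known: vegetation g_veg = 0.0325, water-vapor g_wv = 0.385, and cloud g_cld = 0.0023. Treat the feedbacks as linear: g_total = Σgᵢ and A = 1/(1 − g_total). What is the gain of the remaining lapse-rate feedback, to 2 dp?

Amplification A = ΔT/ΔT₀ = 2.66/2.1 = 1.267.
Total gain g = 1 − 1/A = 1 − 1/1.267 = 0.2107.
Known gains sum to 0.0325 + 0.385 + 0.0023 = 0.4198.
g_lr = 0.2107 − 0.4198 = -0.21.

-0.21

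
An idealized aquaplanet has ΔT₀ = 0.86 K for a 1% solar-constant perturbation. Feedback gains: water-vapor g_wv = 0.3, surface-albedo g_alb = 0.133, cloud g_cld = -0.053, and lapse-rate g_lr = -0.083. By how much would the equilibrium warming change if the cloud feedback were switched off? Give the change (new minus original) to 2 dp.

0.10 K

Original: g = 0.297, ΔT = 0.86/(1−0.297) = 1.2233 K.
Without cloud: g' = 0.35, ΔT' = 0.86/(1−0.35) = 1.3231 K.
Change = 1.3231 − 1.2233 = 0.10 K.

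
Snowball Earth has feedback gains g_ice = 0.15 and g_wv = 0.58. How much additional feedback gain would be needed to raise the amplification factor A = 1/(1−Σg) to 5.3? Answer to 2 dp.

Current total gain = 0.73.
Target gain for A = 5.3: g* = 1 − 1/5.3 = 0.8113.
Additional gain needed = 0.8113 − 0.73 = 0.08.

0.08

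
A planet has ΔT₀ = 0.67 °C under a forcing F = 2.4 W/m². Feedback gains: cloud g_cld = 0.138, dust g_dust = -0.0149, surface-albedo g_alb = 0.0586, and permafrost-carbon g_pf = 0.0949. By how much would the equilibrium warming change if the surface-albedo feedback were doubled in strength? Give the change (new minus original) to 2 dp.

0.08 °C

Original: g = 0.2766, ΔT = 0.67/(1−0.2766) = 0.9262 °C.
With doubled surface-albedo: g' = 0.3352, ΔT' = 0.67/(1−0.3352) = 1.0078 °C.
Change = 1.0078 − 0.9262 = 0.08 °C.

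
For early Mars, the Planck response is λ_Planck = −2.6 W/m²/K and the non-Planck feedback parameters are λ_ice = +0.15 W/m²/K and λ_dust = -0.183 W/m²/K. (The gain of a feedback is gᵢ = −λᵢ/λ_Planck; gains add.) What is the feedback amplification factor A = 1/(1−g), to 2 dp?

Convert to gains: g_ice = 0.15/2.6 = 0.05769; g_dust = -0.183/2.6 = -0.07038.
Total gain g = -0.01269.
A = 1/(1 + 0.01269) = 0.99.

0.99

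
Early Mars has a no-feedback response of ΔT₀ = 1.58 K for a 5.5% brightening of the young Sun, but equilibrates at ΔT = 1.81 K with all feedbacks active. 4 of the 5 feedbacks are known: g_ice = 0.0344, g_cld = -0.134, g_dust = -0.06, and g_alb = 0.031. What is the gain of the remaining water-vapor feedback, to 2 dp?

0.26

Amplification A = ΔT/ΔT₀ = 1.81/1.58 = 1.146.
Total gain g = 1 − 1/A = 1 − 1/1.146 = 0.1274.
Known gains sum to 0.0344 − 0.134 − 0.06 + 0.031 = -0.1286.
g_wv = 0.1274 + 0.1286 = 0.26.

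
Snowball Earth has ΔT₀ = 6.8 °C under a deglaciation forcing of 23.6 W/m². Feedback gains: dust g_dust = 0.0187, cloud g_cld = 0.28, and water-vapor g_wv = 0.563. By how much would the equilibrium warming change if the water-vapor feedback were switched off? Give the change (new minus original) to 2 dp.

-39.47 °C

Original: g = 0.8617, ΔT = 6.8/(1−0.8617) = 49.1685 °C.
Without water-vapor: g' = 0.2987, ΔT' = 6.8/(1−0.2987) = 9.6963 °C.
Change = 9.6963 − 49.1685 = -39.47 °C.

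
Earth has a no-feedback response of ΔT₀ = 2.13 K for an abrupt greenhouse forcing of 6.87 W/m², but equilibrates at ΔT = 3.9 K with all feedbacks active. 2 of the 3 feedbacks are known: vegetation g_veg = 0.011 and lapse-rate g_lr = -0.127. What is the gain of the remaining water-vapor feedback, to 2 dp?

0.57

Amplification A = ΔT/ΔT₀ = 3.9/2.13 = 1.831.
Total gain g = 1 − 1/A = 1 − 1/1.831 = 0.4539.
Known gains sum to 0.011 − 0.127 = -0.116.
g_wv = 0.4539 + 0.116 = 0.57.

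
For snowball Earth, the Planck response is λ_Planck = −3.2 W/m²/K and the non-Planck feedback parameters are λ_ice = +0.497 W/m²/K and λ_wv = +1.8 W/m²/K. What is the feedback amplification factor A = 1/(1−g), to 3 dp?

Convert to gains: g_ice = 0.497/3.2 = 0.1553; g_wv = 1.8/3.2 = 0.5625.
Total gain g = 0.7178.
A = 1/(1 − 0.7178) = 3.544.

3.544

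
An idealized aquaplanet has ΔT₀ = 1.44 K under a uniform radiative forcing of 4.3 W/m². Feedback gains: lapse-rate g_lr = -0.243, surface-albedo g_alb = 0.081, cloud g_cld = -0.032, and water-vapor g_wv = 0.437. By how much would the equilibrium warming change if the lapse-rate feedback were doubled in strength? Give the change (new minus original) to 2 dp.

-0.46 K

Original: g = 0.243, ΔT = 1.44/(1−0.243) = 1.9022 K.
With doubled lapse-rate: g' = 0, ΔT' = 1.44/(1−0) = 1.4400 K.
Change = 1.4400 − 1.9022 = -0.46 K.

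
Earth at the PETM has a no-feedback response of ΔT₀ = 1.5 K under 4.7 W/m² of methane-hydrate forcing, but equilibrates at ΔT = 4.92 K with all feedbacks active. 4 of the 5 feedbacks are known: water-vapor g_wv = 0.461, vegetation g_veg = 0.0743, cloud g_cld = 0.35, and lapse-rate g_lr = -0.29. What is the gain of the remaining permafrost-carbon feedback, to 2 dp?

0.10

Amplification A = ΔT/ΔT₀ = 4.92/1.5 = 3.28.
Total gain g = 1 − 1/A = 1 − 1/3.28 = 0.6951.
Known gains sum to 0.461 + 0.0743 + 0.35 − 0.29 = 0.5953.
g_pf = 0.6951 − 0.5953 = 0.10.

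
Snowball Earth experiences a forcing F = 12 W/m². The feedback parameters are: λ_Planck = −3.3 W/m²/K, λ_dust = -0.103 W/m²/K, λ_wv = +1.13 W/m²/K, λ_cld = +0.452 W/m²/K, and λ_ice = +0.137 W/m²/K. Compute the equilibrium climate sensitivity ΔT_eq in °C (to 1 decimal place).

7.1 °C

Net feedback parameter λ = (−3.3) + (-0.103) + (+1.13) + (+0.452) + (+0.137) = -1.684 W/m²/K.
ΔT = −F/λ = −12/(-1.684) = 7.1 °C.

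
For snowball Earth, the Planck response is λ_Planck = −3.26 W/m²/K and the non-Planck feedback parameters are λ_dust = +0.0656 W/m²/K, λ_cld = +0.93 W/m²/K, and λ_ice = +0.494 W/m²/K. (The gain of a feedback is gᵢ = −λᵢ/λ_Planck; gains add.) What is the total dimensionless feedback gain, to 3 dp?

0.457

Convert to gains: g_dust = 0.0656/3.26 = 0.02012; g_cld = 0.93/3.26 = 0.2853; g_ice = 0.494/3.26 = 0.1515.
Total gain g = 0.45692.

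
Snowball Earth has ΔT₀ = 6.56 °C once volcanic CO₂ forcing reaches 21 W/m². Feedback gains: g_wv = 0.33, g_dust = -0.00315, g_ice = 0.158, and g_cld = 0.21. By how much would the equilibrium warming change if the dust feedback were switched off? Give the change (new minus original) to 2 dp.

Original: g = 0.69485, ΔT = 6.56/(1−0.69485) = 21.4976 °C.
Without dust: g' = 0.698, ΔT' = 6.56/(1−0.698) = 21.7219 °C.
Change = 21.7219 − 21.4976 = 0.22 °C.

0.22 °C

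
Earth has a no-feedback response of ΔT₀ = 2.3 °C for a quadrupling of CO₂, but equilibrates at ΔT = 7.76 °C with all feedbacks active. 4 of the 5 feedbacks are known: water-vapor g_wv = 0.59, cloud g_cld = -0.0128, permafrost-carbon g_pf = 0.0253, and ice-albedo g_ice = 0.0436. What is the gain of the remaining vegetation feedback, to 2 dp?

Amplification A = ΔT/ΔT₀ = 7.76/2.3 = 3.374.
Total gain g = 1 − 1/A = 1 − 1/3.374 = 0.7036.
Known gains sum to 0.59 − 0.0128 + 0.0253 + 0.0436 = 0.6461.
g_veg = 0.7036 − 0.6461 = 0.06.

0.06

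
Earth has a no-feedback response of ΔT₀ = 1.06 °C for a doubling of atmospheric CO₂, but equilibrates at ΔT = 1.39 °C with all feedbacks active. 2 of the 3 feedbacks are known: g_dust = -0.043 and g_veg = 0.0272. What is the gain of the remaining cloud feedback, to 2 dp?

Amplification A = ΔT/ΔT₀ = 1.39/1.06 = 1.311.
Total gain g = 1 − 1/A = 1 − 1/1.311 = 0.2372.
Known gains sum to -0.043 + 0.0272 = -0.0158.
g_cld = 0.2372 + 0.0158 = 0.25.

0.25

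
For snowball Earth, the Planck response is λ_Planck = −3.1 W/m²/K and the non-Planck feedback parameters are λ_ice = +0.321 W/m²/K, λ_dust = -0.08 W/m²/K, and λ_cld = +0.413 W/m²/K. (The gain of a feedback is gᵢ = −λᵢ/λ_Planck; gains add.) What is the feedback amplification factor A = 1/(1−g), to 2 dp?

1.27

Convert to gains: g_ice = 0.321/3.1 = 0.1035; g_dust = -0.08/3.1 = -0.02581; g_cld = 0.413/3.1 = 0.1332.
Total gain g = 0.21089.
A = 1/(1 − 0.21089) = 1.27.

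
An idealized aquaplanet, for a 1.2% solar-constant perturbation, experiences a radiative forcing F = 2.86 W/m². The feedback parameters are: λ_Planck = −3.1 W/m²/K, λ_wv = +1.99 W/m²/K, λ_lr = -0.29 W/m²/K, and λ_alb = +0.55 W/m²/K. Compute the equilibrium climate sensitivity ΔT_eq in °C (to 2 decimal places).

3.36 °C

Net feedback parameter λ = (−3.1) + (+1.99) + (-0.29) + (+0.55) = -0.85 W/m²/K.
ΔT = −F/λ = −2.86/(-0.85) = 3.36 °C.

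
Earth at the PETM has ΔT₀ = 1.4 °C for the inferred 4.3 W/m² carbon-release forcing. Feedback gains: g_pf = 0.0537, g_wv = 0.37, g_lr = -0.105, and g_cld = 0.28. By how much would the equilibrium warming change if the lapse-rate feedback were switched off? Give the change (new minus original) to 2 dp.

1.24 °C

Original: g = 0.5987, ΔT = 1.4/(1−0.5987) = 3.4887 °C.
Without lapse-rate: g' = 0.7037, ΔT' = 1.4/(1−0.7037) = 4.7249 °C.
Change = 4.7249 − 3.4887 = 1.24 °C.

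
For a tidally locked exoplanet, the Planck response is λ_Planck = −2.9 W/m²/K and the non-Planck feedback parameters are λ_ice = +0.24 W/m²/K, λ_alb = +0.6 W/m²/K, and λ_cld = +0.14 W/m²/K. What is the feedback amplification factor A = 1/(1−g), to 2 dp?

Convert to gains: g_ice = 0.24/2.9 = 0.08276; g_alb = 0.6/2.9 = 0.2069; g_cld = 0.14/2.9 = 0.04828.
Total gain g = 0.33794.
A = 1/(1 − 0.33794) = 1.51.

1.51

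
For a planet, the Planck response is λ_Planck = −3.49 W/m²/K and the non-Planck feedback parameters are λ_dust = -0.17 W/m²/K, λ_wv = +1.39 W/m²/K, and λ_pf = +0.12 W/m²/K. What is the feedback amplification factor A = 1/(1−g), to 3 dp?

Convert to gains: g_dust = -0.17/3.49 = -0.04871; g_wv = 1.39/3.49 = 0.3983; g_pf = 0.12/3.49 = 0.03438.
Total gain g = 0.38397.
A = 1/(1 − 0.38397) = 1.623.

1.623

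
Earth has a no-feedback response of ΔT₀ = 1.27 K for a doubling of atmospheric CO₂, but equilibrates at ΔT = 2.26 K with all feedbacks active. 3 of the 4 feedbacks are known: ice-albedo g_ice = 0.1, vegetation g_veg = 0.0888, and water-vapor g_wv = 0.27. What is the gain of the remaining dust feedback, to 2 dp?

-0.02

Amplification A = ΔT/ΔT₀ = 2.26/1.27 = 1.78.
Total gain g = 1 − 1/A = 1 − 1/1.78 = 0.4382.
Known gains sum to 0.1 + 0.0888 + 0.27 = 0.4588.
g_dust = 0.4382 − 0.4588 = -0.02.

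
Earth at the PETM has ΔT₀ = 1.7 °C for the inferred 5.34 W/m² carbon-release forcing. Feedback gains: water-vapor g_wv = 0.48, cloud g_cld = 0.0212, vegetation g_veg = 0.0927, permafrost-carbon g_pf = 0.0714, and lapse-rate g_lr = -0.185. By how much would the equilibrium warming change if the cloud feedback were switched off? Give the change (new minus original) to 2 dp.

Original: g = 0.4803, ΔT = 1.7/(1−0.4803) = 3.2711 °C.
Without cloud: g' = 0.4591, ΔT' = 1.7/(1−0.4591) = 3.1429 °C.
Change = 3.1429 − 3.2711 = -0.13 °C.

-0.13 °C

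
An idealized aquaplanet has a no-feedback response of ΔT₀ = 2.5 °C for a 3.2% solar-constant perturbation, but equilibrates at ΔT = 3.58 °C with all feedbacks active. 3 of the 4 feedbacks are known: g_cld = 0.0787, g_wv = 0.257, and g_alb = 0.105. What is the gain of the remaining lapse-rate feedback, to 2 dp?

-0.14

Amplification A = ΔT/ΔT₀ = 3.58/2.5 = 1.432.
Total gain g = 1 − 1/A = 1 − 1/1.432 = 0.3017.
Known gains sum to 0.0787 + 0.257 + 0.105 = 0.4407.
g_lr = 0.3017 − 0.4407 = -0.14.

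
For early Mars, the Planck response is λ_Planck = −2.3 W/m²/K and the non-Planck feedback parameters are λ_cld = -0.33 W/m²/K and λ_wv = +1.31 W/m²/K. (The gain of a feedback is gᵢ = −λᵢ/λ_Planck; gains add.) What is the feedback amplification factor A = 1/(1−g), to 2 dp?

1.74

Convert to gains: g_cld = -0.33/2.3 = -0.1435; g_wv = 1.31/2.3 = 0.5696.
Total gain g = 0.4261.
A = 1/(1 − 0.4261) = 1.74.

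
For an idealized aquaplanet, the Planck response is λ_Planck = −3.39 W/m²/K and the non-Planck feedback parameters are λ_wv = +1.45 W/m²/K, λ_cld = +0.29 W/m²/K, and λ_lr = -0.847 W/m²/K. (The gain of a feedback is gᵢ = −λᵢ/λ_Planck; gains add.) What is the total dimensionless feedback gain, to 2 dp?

0.26

Convert to gains: g_wv = 1.45/3.39 = 0.4277; g_cld = 0.29/3.39 = 0.08555; g_lr = -0.847/3.39 = -0.2499.
Total gain g = 0.26335.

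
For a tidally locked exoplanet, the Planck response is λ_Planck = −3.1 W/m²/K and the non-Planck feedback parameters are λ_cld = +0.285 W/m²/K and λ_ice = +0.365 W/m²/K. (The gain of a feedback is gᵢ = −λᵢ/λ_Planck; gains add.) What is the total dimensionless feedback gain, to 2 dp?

0.21

Convert to gains: g_cld = 0.285/3.1 = 0.09194; g_ice = 0.365/3.1 = 0.1177.
Total gain g = 0.20964.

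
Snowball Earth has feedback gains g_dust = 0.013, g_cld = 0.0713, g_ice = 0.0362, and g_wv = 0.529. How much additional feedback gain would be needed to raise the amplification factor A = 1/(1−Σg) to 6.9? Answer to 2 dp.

Current total gain = 0.6495.
Target gain for A = 6.9: g* = 1 − 1/6.9 = 0.8551.
Additional gain needed = 0.8551 − 0.6495 = 0.21.

0.21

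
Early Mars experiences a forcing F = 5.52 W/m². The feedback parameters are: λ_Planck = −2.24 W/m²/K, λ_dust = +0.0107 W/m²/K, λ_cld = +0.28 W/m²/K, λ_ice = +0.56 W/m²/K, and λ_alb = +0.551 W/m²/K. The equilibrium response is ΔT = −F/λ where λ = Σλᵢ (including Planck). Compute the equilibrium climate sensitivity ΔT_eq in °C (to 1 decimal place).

Net feedback parameter λ = (−2.24) + (+0.0107) + (+0.28) + (+0.56) + (+0.551) = -0.8383 W/m²/K.
ΔT = −F/λ = −5.52/(-0.8383) = 6.6 °C.

6.6 °C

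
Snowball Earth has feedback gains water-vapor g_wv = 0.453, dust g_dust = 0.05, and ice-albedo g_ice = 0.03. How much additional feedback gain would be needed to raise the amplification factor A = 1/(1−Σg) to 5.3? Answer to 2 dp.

0.28

Current total gain = 0.533.
Target gain for A = 5.3: g* = 1 − 1/5.3 = 0.8113.
Additional gain needed = 0.8113 − 0.533 = 0.28.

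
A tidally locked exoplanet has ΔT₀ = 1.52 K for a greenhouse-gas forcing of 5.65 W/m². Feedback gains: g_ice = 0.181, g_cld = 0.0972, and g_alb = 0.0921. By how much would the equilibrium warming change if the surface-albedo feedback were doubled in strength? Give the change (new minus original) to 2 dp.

Original: g = 0.3703, ΔT = 1.52/(1−0.3703) = 2.4138 K.
With doubled surface-albedo: g' = 0.4624, ΔT' = 1.52/(1−0.4624) = 2.8274 K.
Change = 2.8274 − 2.4138 = 0.41 K.

0.41 K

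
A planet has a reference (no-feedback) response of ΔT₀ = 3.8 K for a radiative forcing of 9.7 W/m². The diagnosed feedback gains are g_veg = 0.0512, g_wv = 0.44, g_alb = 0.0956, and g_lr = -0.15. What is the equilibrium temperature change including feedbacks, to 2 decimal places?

6.75 K

Total gain g = 0.0512 + 0.44 + 0.0956 − 0.15 = 0.4368.
Amplification A = 1/(1 − 0.4368) = 1.776.
ΔT = 3.8 × 1.776 = 6.75 K.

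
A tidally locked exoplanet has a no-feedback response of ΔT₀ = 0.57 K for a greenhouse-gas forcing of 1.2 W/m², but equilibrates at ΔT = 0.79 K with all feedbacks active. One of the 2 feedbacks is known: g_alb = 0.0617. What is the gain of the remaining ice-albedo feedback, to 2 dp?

0.22

Amplification A = ΔT/ΔT₀ = 0.79/0.57 = 1.386.
Total gain g = 1 − 1/A = 1 − 1/1.386 = 0.2785.
The known gain is 0.0617.
g_ice = 0.2785 − 0.0617 = 0.22.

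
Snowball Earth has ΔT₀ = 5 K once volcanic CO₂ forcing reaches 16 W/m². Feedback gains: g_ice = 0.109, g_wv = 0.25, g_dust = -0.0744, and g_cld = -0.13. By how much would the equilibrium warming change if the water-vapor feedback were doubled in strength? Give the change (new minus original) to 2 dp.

Original: g = 0.1546, ΔT = 5/(1−0.1546) = 5.9144 K.
With doubled water-vapor: g' = 0.4046, ΔT' = 5/(1−0.4046) = 8.3977 K.
Change = 8.3977 − 5.9144 = 2.48 K.

2.48 K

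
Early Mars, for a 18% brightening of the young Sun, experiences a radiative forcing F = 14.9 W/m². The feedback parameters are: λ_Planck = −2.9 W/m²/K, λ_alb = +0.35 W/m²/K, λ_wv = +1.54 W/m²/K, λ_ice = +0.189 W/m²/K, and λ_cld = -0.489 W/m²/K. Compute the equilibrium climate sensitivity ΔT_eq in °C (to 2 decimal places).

11.37 °C

Net feedback parameter λ = (−2.9) + (+0.35) + (+1.54) + (+0.189) + (-0.489) = -1.31 W/m²/K.
ΔT = −F/λ = −14.9/(-1.31) = 11.37 °C.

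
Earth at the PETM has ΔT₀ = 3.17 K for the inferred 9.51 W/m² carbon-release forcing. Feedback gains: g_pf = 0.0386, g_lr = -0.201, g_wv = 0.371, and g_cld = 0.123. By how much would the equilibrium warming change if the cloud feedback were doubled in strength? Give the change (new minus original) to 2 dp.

1.07 K

Original: g = 0.3316, ΔT = 3.17/(1−0.3316) = 4.7427 K.
With doubled cloud: g' = 0.4546, ΔT' = 3.17/(1−0.4546) = 5.8122 K.
Change = 5.8122 − 4.7427 = 1.07 K.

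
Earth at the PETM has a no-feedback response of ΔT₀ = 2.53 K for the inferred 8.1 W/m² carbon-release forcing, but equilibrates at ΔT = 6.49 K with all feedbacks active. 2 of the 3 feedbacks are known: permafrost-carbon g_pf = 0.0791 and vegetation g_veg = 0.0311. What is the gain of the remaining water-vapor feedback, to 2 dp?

0.50

Amplification A = ΔT/ΔT₀ = 6.49/2.53 = 2.565.
Total gain g = 1 − 1/A = 1 − 1/2.565 = 0.6101.
Known gains sum to 0.0791 + 0.0311 = 0.1102.
g_wv = 0.6101 − 0.1102 = 0.50.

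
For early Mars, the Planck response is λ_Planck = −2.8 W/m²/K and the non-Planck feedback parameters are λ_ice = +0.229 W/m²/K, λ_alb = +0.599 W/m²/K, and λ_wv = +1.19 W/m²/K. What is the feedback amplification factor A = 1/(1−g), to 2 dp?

Convert to gains: g_ice = 0.229/2.8 = 0.08179; g_alb = 0.599/2.8 = 0.2139; g_wv = 1.19/2.8 = 0.425.
Total gain g = 0.72069.
A = 1/(1 − 0.72069) = 3.58.

3.58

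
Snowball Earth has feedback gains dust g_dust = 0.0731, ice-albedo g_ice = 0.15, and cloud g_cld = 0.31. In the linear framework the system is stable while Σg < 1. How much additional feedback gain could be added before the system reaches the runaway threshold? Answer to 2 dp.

Current total gain = 0.0731 + 0.15 + 0.31 = 0.5331.
Margin to runaway = 1 − 0.5331 = 0.47.

0.47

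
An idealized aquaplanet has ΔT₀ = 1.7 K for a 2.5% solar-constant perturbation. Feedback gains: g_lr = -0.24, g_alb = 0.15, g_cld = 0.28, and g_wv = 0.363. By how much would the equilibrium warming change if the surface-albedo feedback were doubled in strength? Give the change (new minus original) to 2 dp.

Original: g = 0.553, ΔT = 1.7/(1−0.553) = 3.8031 K.
With doubled surface-albedo: g' = 0.703, ΔT' = 1.7/(1−0.703) = 5.7239 K.
Change = 5.7239 − 3.8031 = 1.92 K.

1.92 K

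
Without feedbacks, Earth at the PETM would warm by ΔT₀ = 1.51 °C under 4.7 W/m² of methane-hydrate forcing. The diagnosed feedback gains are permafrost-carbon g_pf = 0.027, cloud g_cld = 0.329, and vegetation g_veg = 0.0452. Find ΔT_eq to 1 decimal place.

2.5 °C

Total gain g = 0.027 + 0.329 + 0.0452 = 0.4012.
Amplification A = 1/(1 − 0.4012) = 1.67.
ΔT = 1.51 × 1.67 = 2.5 °C.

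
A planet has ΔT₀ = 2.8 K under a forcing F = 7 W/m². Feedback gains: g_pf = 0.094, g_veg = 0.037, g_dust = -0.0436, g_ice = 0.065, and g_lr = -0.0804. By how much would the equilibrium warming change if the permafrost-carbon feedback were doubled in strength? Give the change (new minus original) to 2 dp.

0.34 K

Original: g = 0.072, ΔT = 2.8/(1−0.072) = 3.0172 K.
With doubled permafrost-carbon: g' = 0.166, ΔT' = 2.8/(1−0.166) = 3.3573 K.
Change = 3.3573 − 3.0172 = 0.34 K.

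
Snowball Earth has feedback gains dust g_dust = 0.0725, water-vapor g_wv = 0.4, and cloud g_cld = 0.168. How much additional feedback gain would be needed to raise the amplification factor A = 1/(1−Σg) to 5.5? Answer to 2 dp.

0.18

Current total gain = 0.6405.
Target gain for A = 5.5: g* = 1 − 1/5.5 = 0.8182.
Additional gain needed = 0.8182 − 0.6405 = 0.18.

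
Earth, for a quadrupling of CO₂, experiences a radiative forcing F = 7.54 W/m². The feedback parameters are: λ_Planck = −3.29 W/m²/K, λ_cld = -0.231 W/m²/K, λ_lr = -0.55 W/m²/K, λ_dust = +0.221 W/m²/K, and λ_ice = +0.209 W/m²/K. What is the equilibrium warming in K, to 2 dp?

2.07 K

Net feedback parameter λ = (−3.29) + (-0.231) + (-0.55) + (+0.221) + (+0.209) = -3.641 W/m²/K.
ΔT = −F/λ = −7.54/(-3.641) = 2.07 K.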